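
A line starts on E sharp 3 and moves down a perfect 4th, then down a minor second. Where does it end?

A double-sharp 2

Down a perfect fourth from E#3: B#2 (5 semitones down).
A minor second down from B#2 is A##2.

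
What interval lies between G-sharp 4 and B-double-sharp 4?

augmented 3rd

G to B spans three letter names (G-A-B) — that makes it a third of some quality.
A major third would be 4 semitones; G#4 to B##4 is 5, one semitone wider, so the interval is augmented.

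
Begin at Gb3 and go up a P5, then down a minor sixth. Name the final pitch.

F3

Up a perfect fifth from Gb3: Db4 (7 semitones up).
Down a minor sixth from Db4: F3 (8 semitones down).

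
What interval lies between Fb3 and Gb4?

major ninth

F to G spans two letter names (F-G), plus an octave: a ninth.
The major ninth spans 14 semitones, and Fb3 to Gb4 is exactly 14 semitones — so this is a major ninth.
(Equivalently, a compound major second: a major second plus an octave.)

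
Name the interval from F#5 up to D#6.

major 6th

F to D spans six letter names (F-G-A-B-C-D) — that makes it a sixth of some quality.
Counting semitones, F#5→D#6 is 9, which is the major sixth.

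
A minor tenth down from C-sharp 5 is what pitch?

Counting three letter names plus an octave down from C lands on A.
A minor tenth spans 15 semitones, so from C#5 the target pitch is A#3.

A-sharp 3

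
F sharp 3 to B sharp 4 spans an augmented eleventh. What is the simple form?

Subtracting seven from the interval number removes an octave: 11 − 7 = 4.
That makes an augmented eleventh a compound augmented fourth — an octave plus an augmented fourth.

A4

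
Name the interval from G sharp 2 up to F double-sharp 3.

G to F spans seven letter names (G-A-B-C-D-E-F): a seventh.
Counting semitones, G#2→F##3 is 11, which is the major seventh.

M7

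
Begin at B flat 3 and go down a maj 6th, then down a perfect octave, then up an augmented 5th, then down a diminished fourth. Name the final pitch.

Down a major sixth from Bb3: Db3 (9 semitones down).
Db3 down a perfect octave → Db2 (12 semitones).
Up an augmented fifth from Db2: A2 (8 semitones up).
Down a diminished fourth from A2: E#2 (4 semitones down).

E sharp 2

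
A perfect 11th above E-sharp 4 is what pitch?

A-sharp 5

The eleventh's letter: E up four letter names plus an octave → A.
A perfect eleventh spans 17 semitones, so from E#4 the target pitch is A#5.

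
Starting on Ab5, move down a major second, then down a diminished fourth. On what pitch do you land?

D5

Down a major second from Ab5: Gb5 (2 semitones down).
A diminished fourth down from Gb5 is D5.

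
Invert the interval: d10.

First reduce the compound diminished tenth to its simple form, a diminished third.
Inverted interval numbers add to nine, so a third pairs with a sixth (3 + 6 = 9).
The quality also flips — diminished becomes augmented — giving an augmented sixth.

A6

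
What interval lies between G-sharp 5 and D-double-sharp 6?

G to D spans five letter names (G-A-B-C-D) — that makes it a fifth of some quality.
The perfect fifth is 7 semitones; here we have 8, one semitone wider: augmented.

augmented fifth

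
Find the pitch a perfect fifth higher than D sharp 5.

The fifth takes the letter from D up to A.
Moving 7 semitones up from D#5 (the size of a perfect fifth) reaches A#5.

A sharp 5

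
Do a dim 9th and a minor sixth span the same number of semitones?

A diminished ninth spans 12 semitones; a minor sixth spans 8 semitones. They differ by 4.

No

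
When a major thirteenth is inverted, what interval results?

First reduce the compound major thirteenth to its simple form, a major sixth.
Inverted interval numbers add to nine, so a sixth pairs with a third (6 + 3 = 9).
The quality also flips — major becomes minor — giving a minor third.

minor third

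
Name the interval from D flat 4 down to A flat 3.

Descending from Db4 to Ab3 is the same interval as ascending Ab3 to Db4.
A to D spans four letter names (A-B-C-D), so the interval is some kind of fourth.
Counting semitones, Ab3→Db4 is 5, which is the perfect fourth.

perfect fourth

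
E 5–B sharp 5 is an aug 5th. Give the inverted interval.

diminished 4th

Interval numbers invert to sum to nine: 5 + 4 = 9, so a fifth inverts to a fourth.
And augmented becomes diminished under inversion, so we get a diminished fourth.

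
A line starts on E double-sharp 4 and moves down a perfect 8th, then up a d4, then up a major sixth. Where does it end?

F double-sharp 4

Down a perfect octave from E##4: E##3 (12 semitones down).
E##3 up a diminished fourth → A#3 (4 semitones).
A major sixth up from A#3 is F##4.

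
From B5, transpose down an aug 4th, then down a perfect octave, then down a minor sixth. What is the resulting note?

B5 down an augmented fourth → F5 (6 semitones).
A perfect octave down from F5 is F4.
Down a minor sixth from F4: A3 (8 semitones down).

A3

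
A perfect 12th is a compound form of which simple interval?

P5

Subtracting seven from the interval number removes an octave: 12 − 7 = 5.
That makes a perfect twelfth a compound perfect fifth — an octave plus a perfect fifth.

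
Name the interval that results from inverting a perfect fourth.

perfect fifth

Inverted interval numbers add to nine, so a fourth pairs with a fifth (4 + 5 = 9).
And perfect stays perfect under inversion, so we get a perfect fifth.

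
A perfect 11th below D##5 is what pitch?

Counting four letter names plus an octave down from D lands on A.
A perfect eleventh is 17 semitones; 17 semitones down from D##5 gives A##3.

A##3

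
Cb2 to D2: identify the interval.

C to D spans two letter names (C-D), so the interval is some kind of second.
A major second would be 2 semitones; Cb2 to D2 is 3, one semitone wider, so the interval is augmented.

augmented 2nd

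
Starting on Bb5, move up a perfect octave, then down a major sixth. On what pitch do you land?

Db6

Bb5 up a perfect octave → Bb6 (12 semitones).
Bb6 down a major sixth → Db6 (9 semitones).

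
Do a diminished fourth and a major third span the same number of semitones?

A diminished fourth = 4 semitones = a major third; enharmonically equal.

Yes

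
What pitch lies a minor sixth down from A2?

C#2

Six letter names down from A: C.
A minor sixth spans 8 semitones, so from A2 the target pitch is C#2.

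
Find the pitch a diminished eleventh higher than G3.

Cb5

Four letters up from G (plus an octave) reaches C.
A diminished eleventh spans 16 semitones, so from G3 the target pitch is Cb5.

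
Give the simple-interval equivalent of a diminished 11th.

Subtracting seven from the interval number removes an octave: 11 − 7 = 4.
Quality carries through unchanged, so the simple form is a diminished fourth.

d4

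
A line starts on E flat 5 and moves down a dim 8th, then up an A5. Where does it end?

B sharp 4

Down a diminished octave from Eb5: E4 (11 semitones down).
Up an augmented fifth from E4: B#4 (8 semitones up).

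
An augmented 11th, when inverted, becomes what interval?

First reduce the compound augmented eleventh to its simple form, an augmented fourth.
Interval numbers invert to sum to nine: 4 + 5 = 9, so a fourth inverts to a fifth.
And augmented becomes diminished under inversion, so we get a diminished fifth.

diminished 5th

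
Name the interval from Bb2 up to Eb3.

B to E spans four letter names (B-C-D-E), so the interval is some kind of fourth.
Bb2 to Eb3 is 5 semitones, matching the perfect fourth exactly, so the quality is perfect.

perfect fourth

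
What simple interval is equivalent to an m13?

m6

Each octave removed subtracts seven from the number: 13 − 7 = 6.
That makes a minor thirteenth a compound minor sixth — an octave plus a minor sixth.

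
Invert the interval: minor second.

major 7th

The rule of nine gives the new number: 9 − 2 = 7, so a second becomes a seventh.
The quality also flips — minor becomes major — giving a major seventh.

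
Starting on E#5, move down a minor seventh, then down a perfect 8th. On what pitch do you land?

F##3

A minor seventh down from E#5 is F##4.
F##4 down a perfect octave → F##3 (12 semitones).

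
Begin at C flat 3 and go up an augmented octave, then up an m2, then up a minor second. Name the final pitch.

Cb3 up an augmented octave → C4 (13 semitones).
A minor second up from C4 is Db4.
Db4 up a minor second → Ebb4 (1 semitone).

E double-flat 4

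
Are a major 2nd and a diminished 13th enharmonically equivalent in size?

No

2 semitones (major second) vs 19 semitones (diminished thirteenth): not equal.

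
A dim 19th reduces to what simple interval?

Subtracting seven from the interval number removes an octave: 19 − 14 = 5.
So a diminished nineteenth is 2 octaves plus a diminished fifth. The quality is unchanged.

diminished fifth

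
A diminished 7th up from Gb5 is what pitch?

Fbb6

Seven letter names up from G: F.
Moving 9 semitones up from Gb5 (the size of a diminished seventh) reaches Fbb6.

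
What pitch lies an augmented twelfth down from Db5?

The twelfth's letter: D down five letter names plus an octave → G.
Moving 20 semitones down from Db5 (the size of an augmented twelfth) reaches Gbb3.

Gbb3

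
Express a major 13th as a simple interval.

Subtracting seven from the interval number removes an octave: 13 − 7 = 6.
That makes a major thirteenth a compound major sixth — an octave plus a major sixth.

M6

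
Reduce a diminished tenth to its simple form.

d3

Take out an octave (7 from the number): 10 − 7 = 3.
Quality carries through unchanged, so the simple form is a diminished third.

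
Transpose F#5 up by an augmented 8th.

F##6

The letter stays F (same as the start), shifted an octave up.
Moving 13 semitones up from F#5 (the size of an augmented octave) reaches F##6.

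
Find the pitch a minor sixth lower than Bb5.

Six letter names down from B: D.
A minor sixth is 8 semitones; 8 semitones down from Bb5 gives D5.

D5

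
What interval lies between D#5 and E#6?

D to E spans two letter names (D-E), plus an octave — that makes it a ninth of some quality.
D#5 to E#6 is 14 semitones, matching the major ninth exactly, so the quality is major.
(Equivalently, a compound major second: a major second plus an octave.)

major 9th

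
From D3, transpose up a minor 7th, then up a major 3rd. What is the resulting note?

D3 up a minor seventh → C4 (10 semitones).
A major third up from C4 is E4.

E4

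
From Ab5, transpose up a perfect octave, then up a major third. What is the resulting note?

C7

Up a perfect octave from Ab5: Ab6 (12 semitones up).
Ab6 up a major third → C7 (4 semitones).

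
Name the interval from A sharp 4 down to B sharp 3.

m7

Descending from A#4 to B#3 is the same interval as ascending B#3 to A#4.
B to A spans seven letter names (B-C-D-E-F-G-A), so the interval is some kind of seventh.
A major seventh would be 11 semitones, but B#3 to A#4 is 10 — one semitone narrower, making it a minor seventh.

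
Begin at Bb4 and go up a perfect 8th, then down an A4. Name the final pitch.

Fb5

A perfect octave up from Bb4 is Bb5.
Down an augmented fourth from Bb5: Fb5 (6 semitones down).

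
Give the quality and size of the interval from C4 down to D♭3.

Descending from C4 to Db3 is the same interval as ascending Db3 to C4.
D to C spans seven letter names (D-E-F-G-A-B-C): a seventh.
Counting semitones, Db3→C4 is 11, which is the major seventh.

M7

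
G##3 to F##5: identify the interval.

G to F spans seven letter names (G-A-B-C-D-E-F), plus an octave — that makes it a fourteenth of some quality.
A major fourteenth would be 23 semitones, but G##3 to F##5 is 22 — one semitone narrower, making it a minor fourteenth.
(Equivalently, a compound minor seventh: a minor seventh plus an octave.)

minor fourteenth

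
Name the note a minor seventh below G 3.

The seventh takes the letter from G down to A.
Moving 10 semitones down from G3 (the size of a minor seventh) reaches A2.

A 2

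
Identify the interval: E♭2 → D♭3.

E to D spans seven letter names (E-F-G-A-B-C-D) — that makes it a seventh of some quality.
At 10 semitones, Eb2→Db3 falls one short of a major seventh: minor.

minor seventh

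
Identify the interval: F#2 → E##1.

Descending from F#2 to E##1 is the same interval as ascending E##1 to F#2.
E to F spans two letter names (E-F), plus an octave, so the interval is some kind of ninth.
The major ninth is 14 semitones; here we have 12, two semitones narrower: diminished.

d9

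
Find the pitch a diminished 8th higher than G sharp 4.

G 5

The letter stays G (same as the start), shifted an octave up.
Moving 11 semitones up from G#4 (the size of a diminished octave) reaches G5.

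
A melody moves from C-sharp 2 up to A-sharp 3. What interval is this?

C to A spans six letter names (C-D-E-F-G-A), plus an octave — that makes it a thirteenth of some quality.
Counting semitones, C#2→A#3 is 21, which is the major thirteenth.
(Equivalently, a compound major sixth: a major sixth plus an octave.)

major thirteenth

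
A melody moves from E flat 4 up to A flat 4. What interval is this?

E to A spans four letter names (E-F-G-A): a fourth.
Eb4 to Ab4 is 5 semitones, matching the perfect fourth exactly, so the quality is perfect.

perfect fourth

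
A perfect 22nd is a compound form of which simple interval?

Take out 2 octaves (14 from the number): 22 − 14 = 8.
So a perfect twenty-second is 2 octaves plus a perfect octave. The quality is unchanged.

perfect 8th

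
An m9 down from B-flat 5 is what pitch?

Counting two letter names plus an octave down from B lands on A.
A minor ninth spans 13 semitones, so from Bb5 the target pitch is A4.

A 4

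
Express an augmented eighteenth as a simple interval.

Subtracting seven from the interval number removes an octave: 18 − 14 = 4.
So an augmented eighteenth is 2 octaves plus an augmented fourth. The quality is unchanged.

augmented fourth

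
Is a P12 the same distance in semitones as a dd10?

19 semitones (perfect twelfth) vs 13 semitones (doubly diminished tenth): not equal.

No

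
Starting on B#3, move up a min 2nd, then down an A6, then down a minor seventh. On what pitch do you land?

F2

B#3 up a minor second → C#4 (1 semitone).
C#4 down an augmented sixth → Eb3 (10 semitones).
A minor seventh down from Eb3 is F2.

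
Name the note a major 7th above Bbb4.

Ab5

Seven letter names up from B: A.
Moving 11 semitones up from Bbb4 (the size of a major seventh) reaches Ab5.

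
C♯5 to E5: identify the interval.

minor 3rd

C to E spans three letter names (C-D-E), so the interval is some kind of third.
At 3 semitones, C#5→E5 falls one short of a major third: minor.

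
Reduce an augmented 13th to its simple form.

augmented sixth

Subtracting seven from the interval number removes an octave: 13 − 7 = 6.
So an augmented thirteenth is an octave plus an augmented sixth. The quality is unchanged.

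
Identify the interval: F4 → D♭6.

F to D spans six letter names (F-G-A-B-C-D), plus an octave, so the interval is some kind of thirteenth.
At 20 semitones, F4→Db6 falls one short of a major thirteenth: minor.
(Equivalently, a compound minor sixth: a minor sixth plus an octave.)

minor thirteenth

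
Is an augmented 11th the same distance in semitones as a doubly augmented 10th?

Yes

An augmented eleventh spans 18 semitones, and a doubly augmented tenth also spans 18 semitones — they're enharmonic.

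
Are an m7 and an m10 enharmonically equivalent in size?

No

A minor seventh is 10 semitones but a minor tenth is 15 semitones — different sizes.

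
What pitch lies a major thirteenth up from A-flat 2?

Counting six letter names plus an octave up from A lands on F.
A major thirteenth is 21 semitones; 21 semitones up from Ab2 gives F4.

F 4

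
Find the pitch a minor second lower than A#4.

Counting two letter names down from A lands on G.
A minor second is 1 semitone; 1 semitone down from A#4 gives G##4.

G##4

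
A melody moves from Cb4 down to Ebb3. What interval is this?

major 6th

Descending from Cb4 to Ebb3 is the same interval as ascending Ebb3 to Cb4.
E to C spans six letter names (E-F-G-A-B-C): a sixth.
The major sixth spans 9 semitones, and Ebb3 to Cb4 is exactly 9 semitones — so this is a major sixth.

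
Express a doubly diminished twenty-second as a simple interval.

Subtracting seven from the interval number removes an octave: 22 − 14 = 8.
So a doubly diminished twenty-second is 2 octaves plus a doubly diminished octave. The quality is unchanged.

doubly diminished octave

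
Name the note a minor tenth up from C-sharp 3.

Counting three letter names plus an octave up from C lands on E.
A minor tenth spans 15 semitones, so from C#3 the target pitch is E4.

E 4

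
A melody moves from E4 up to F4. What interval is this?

E to F spans two letter names (E-F): a second.
A major second would be 2 semitones, but E4 to F4 is 1 — one semitone narrower, making it a minor second.

minor second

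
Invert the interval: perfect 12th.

perfect 4th

First reduce the compound perfect twelfth to its simple form, a perfect fifth.
Interval numbers invert to sum to nine: 5 + 4 = 9, so a fifth inverts to a fourth.
The quality also flips — perfect stays perfect — giving a perfect fourth.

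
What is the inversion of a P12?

perfect fourth

First reduce the compound perfect twelfth to its simple form, a perfect fifth.
Inverted interval numbers add to nine, so a fifth pairs with a fourth (5 + 4 = 9).
And perfect stays perfect under inversion, so we get a perfect fourth.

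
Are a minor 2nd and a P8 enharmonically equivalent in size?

1 semitone (minor second) vs 12 semitones (perfect octave): not equal.

No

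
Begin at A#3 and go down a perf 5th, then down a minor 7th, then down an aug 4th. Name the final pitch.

A#3 down a perfect fifth → D#3 (7 semitones).
A minor seventh down from D#3 is E#2.
Down an augmented fourth from E#2: B1 (6 semitones down).

B1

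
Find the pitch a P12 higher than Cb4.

Gb5

The twelfth's letter: C up five letter names plus an octave → G.
A perfect twelfth is 19 semitones; 19 semitones up from Cb4 gives Gb5.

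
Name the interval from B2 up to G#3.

major sixth

B to G spans six letter names (B-C-D-E-F-G): a sixth.
The major sixth spans 9 semitones, and B2 to G#3 is exactly 9 semitones — so this is a major sixth.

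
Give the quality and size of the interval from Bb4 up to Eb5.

B to E spans four letter names (B-C-D-E): a fourth.
Bb4 to Eb5 is 5 semitones, matching the perfect fourth exactly, so the quality is perfect.

perfect 4th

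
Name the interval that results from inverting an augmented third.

diminished 6th

Inverted interval numbers add to nine, so a third pairs with a sixth (3 + 6 = 9).
And augmented becomes diminished under inversion, so we get a diminished sixth.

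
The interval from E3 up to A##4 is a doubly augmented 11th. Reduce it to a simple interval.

doubly augmented fourth

Subtracting seven from the interval number removes an octave: 11 − 7 = 4.
That makes a doubly augmented eleventh a compound doubly augmented fourth — an octave plus a doubly augmented fourth.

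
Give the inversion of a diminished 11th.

First reduce the compound diminished eleventh to its simple form, a diminished fourth.
Interval numbers invert to sum to nine: 4 + 5 = 9, so a fourth inverts to a fifth.
The quality also flips — diminished becomes augmented — giving an augmented fifth.

augmented 5th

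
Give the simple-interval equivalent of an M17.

M3

Take out 2 octaves (14 from the number): 17 − 14 = 3.
So a major seventeenth is 2 octaves plus a major third. The quality is unchanged.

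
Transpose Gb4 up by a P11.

Cb6

Four letters up from G (plus an octave) reaches C.
A perfect eleventh spans 17 semitones, so from Gb4 the target pitch is Cb6.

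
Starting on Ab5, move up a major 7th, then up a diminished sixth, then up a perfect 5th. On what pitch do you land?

Up a major seventh from Ab5: G6 (11 semitones up).
A diminished sixth up from G6 is Ebb7.
Up a perfect fifth from Ebb7: Bbb7 (7 semitones up).

Bbb7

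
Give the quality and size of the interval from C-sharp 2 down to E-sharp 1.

minor sixth

Descending from C#2 to E#1 is the same interval as ascending E#1 to C#2.
E to C spans six letter names (E-F-G-A-B-C), so the interval is some kind of sixth.
E#1 to C#2 is 8 semitones, a half step short of the major sixth (9), so this is minor.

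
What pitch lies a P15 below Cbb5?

For a fifteenth the letter name doesn't change: still C, two octaves down.
A perfect fifteenth is 24 semitones; 24 semitones down from Cbb5 gives Cbb3.

Cbb3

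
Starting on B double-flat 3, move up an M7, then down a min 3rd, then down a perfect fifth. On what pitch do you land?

Bbb3 up a major seventh → Ab4 (11 semitones).
Down a minor third from Ab4: F4 (3 semitones down).
Down a perfect fifth from F4: Bb3 (7 semitones down).

B flat 3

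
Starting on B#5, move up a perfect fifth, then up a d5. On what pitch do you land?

B#5 up a perfect fifth → F##6 (7 semitones).
Up a diminished fifth from F##6: C#7 (6 semitones up).

C#7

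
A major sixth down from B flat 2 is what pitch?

The sixth takes the letter from B down to D.
A major sixth is 9 semitones; 9 semitones down from Bb2 gives Db2.

D flat 2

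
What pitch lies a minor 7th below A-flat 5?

The seventh takes the letter from A down to B.
A minor seventh is 10 semitones; 10 semitones down from Ab5 gives Bb4.

B-flat 4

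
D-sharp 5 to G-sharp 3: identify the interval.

Descending from D#5 to G#3 is the same interval as ascending G#3 to D#5.
G to D spans five letter names (G-A-B-C-D), plus an octave: a twelfth.
Counting semitones, G#3→D#5 is 19, which is the perfect twelfth.
(Equivalently, a compound perfect fifth: a perfect fifth plus an octave.)

perfect twelfth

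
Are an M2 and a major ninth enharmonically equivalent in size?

2 semitones (major second) vs 14 semitones (major ninth): not equal.

No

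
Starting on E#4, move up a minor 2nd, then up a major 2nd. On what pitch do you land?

G#4

A minor second up from E#4 is F#4.
Up a major second from F#4: G#4 (2 semitones up).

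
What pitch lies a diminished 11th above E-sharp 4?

Counting four letter names plus an octave up from E lands on A.
Moving 16 semitones up from E#4 (the size of a diminished eleventh) reaches A5.

A 5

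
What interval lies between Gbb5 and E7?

G to E spans six letter names (G-A-B-C-D-E), plus an octave: a thirteenth.
The major thirteenth is 21 semitones; here we have 23, two semitones wider: doubly augmented.
(Equivalently, a compound doubly augmented sixth: a doubly augmented sixth plus an octave.)

AA13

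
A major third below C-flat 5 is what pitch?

A-double-flat 4

The third takes the letter from C down to A.
A major third is 4 semitones; 4 semitones down from Cb5 gives Abb4.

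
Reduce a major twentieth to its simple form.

M6

Subtracting seven from the interval number removes an octave: 20 − 14 = 6.
That makes a major twentieth a compound major sixth — 2 octaves plus a major sixth.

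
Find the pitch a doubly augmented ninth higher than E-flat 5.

Two letters up from E (plus an octave) reaches F.
A doubly augmented ninth spans 16 semitones, so from Eb5 the target pitch is F##6.

F-double-sharp 6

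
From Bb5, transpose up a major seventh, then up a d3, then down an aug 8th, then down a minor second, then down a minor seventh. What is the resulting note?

Bb5 up a major seventh → A6 (11 semitones).
Up a diminished third from A6: Cb7 (2 semitones up).
Cb7 down an augmented octave → Cbb6 (13 semitones).
A minor second down from Cbb6 is Bbb5.
Bbb5 down a minor seventh → Cb5 (10 semitones).

Cb5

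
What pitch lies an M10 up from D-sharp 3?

Three letters up from D (plus an octave) reaches F.
Moving 16 semitones up from D#3 (the size of a major tenth) reaches F##4.

F-double-sharp 4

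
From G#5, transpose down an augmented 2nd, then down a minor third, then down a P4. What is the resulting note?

Down an augmented second from G#5: F5 (3 semitones down).
A minor third down from F5 is D5.
D5 down a perfect fourth → A4 (5 semitones).

A4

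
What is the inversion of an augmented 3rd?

d6

Inverted interval numbers add to nine, so a third pairs with a sixth (3 + 6 = 9).
The quality also flips — augmented becomes diminished — giving a diminished sixth.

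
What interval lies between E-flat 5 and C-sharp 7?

E to C spans six letter names (E-F-G-A-B-C), plus an octave — that makes it a thirteenth of some quality.
The major thirteenth is 21 semitones; here we have 22, one semitone wider: augmented.
(Equivalently, a compound augmented sixth: an augmented sixth plus an octave.)

augmented 13th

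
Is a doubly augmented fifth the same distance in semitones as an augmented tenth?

No

9 semitones (doubly augmented fifth) vs 17 semitones (augmented tenth): not equal.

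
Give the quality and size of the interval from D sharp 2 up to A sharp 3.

P12

D to A spans five letter names (D-E-F-G-A), plus an octave: a twelfth.
Counting semitones, D#2→A#3 is 19, which is the perfect twelfth.
(Equivalently, a compound perfect fifth: a perfect fifth plus an octave.)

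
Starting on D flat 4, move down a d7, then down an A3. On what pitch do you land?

A diminished seventh down from Db4 is E3.
Down an augmented third from E3: Cb3 (5 semitones down).

C flat 3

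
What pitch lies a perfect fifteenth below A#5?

The letter stays A (same as the start), shifted two octaves down.
A perfect fifteenth spans 24 semitones, so from A#5 the target pitch is A#3.

A#3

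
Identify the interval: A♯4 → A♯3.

Descending from A#4 to A#3 is the same interval as ascending A#3 to A#4.
A to A is the same letter name, plus an octave: an octave.
A#3 to A#4 is 12 semitones, matching the perfect octave exactly, so the quality is perfect.

perfect octave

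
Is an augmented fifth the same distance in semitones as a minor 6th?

An augmented fifth spans 8 semitones, and a minor sixth also spans 8 semitones — they're enharmonic.

Yes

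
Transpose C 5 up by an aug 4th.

F sharp 5

Counting four letter names up from C lands on F.
Moving 6 semitones up from C5 (the size of an augmented fourth) reaches F#5.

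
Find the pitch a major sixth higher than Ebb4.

Cb5

The sixth takes the letter from E up to C.
A major sixth spans 9 semitones, so from Ebb4 the target pitch is Cb5.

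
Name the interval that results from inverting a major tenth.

First reduce the compound major tenth to its simple form, a major third.
Inverted interval numbers add to nine, so a third pairs with a sixth (3 + 6 = 9).
And major becomes minor under inversion, so we get a minor sixth.

m6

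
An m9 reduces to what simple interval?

Each octave removed subtracts seven from the number: 9 − 7 = 2.
So a minor ninth is an octave plus a minor second. The quality is unchanged.

minor second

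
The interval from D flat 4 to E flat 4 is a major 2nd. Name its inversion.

The rule of nine gives the new number: 9 − 2 = 7, so a second becomes a seventh.
The quality also flips — major becomes minor — giving a minor seventh.

m7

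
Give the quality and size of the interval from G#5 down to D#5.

Descending from G#5 to D#5 is the same interval as ascending D#5 to G#5.
D to G spans four letter names (D-E-F-G), so the interval is some kind of fourth.
The perfect fourth spans 5 semitones, and D#5 to G#5 is exactly 5 semitones — so this is a perfect fourth.

P4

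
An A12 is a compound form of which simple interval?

augmented 5th

Each octave removed subtracts seven from the number: 12 − 7 = 5.
Quality carries through unchanged, so the simple form is an augmented fifth.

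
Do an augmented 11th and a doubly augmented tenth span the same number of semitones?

Both span 18 semitones: an augmented eleventh and a doubly augmented tenth are the same chromatic distance.

Yes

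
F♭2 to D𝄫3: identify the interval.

minor 6th

F to D spans six letter names (F-G-A-B-C-D) — that makes it a sixth of some quality.
A major sixth would be 9 semitones, but Fb2 to Dbb3 is 8 — one semitone narrower, making it a minor sixth.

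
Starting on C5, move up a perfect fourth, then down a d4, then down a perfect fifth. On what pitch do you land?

F#4

Up a perfect fourth from C5: F5 (5 semitones up).
F5 down a diminished fourth → C#5 (4 semitones).
A perfect fifth down from C#5 is F#4.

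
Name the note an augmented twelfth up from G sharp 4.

D double-sharp 6

Five letters up from G (plus an octave) reaches D.
An augmented twelfth is 20 semitones; 20 semitones up from G#4 gives D##6.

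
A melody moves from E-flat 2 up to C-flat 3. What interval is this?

m6

E to C spans six letter names (E-F-G-A-B-C): a sixth.
A major sixth would be 9 semitones, but Eb2 to Cb3 is 8 — one semitone narrower, making it a minor sixth.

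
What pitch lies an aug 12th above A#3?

E##5

The twelfth's letter: A up five letter names plus an octave → E.
An augmented twelfth spans 20 semitones, so from A#3 the target pitch is E##5.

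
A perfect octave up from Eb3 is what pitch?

The letter stays E (same as the start), shifted an octave up.
Moving 12 semitones up from Eb3 (the size of a perfect octave) reaches Eb4.

Eb4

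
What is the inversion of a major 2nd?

minor seventh

The rule of nine gives the new number: 9 − 2 = 7, so a second becomes a seventh.
And major becomes minor under inversion, so we get a minor seventh.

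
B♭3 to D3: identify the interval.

minor 6th

Descending from Bb3 to D3 is the same interval as ascending D3 to Bb3.
D to B spans six letter names (D-E-F-G-A-B) — that makes it a sixth of some quality.
D3 to Bb3 is 8 semitones, a half step short of the major sixth (9), so this is minor.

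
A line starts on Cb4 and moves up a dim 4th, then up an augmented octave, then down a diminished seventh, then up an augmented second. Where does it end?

Up a diminished fourth from Cb4: Fbb4 (4 semitones up).
Up an augmented octave from Fbb4: Fb5 (13 semitones up).
Fb5 down a diminished seventh → G4 (9 semitones).
Up an augmented second from G4: A#4 (3 semitones up).

A#4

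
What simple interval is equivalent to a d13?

diminished 6th

Each octave removed subtracts seven from the number: 13 − 7 = 6.
So a diminished thirteenth is an octave plus a diminished sixth. The quality is unchanged.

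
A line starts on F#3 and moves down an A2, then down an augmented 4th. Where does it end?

Down an augmented second from F#3: Eb3 (3 semitones down).
Down an augmented fourth from Eb3: Bbb2 (6 semitones down).

Bbb2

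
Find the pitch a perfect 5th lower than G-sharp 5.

Five letter names down from G: C.
Moving 7 semitones down from G#5 (the size of a perfect fifth) reaches C#5.

C-sharp 5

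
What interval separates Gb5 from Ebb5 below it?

Descending from Gb5 to Ebb5 is the same interval as ascending Ebb5 to Gb5.
E to G spans three letter names (E-F-G): a third.
Ebb5 to Gb5 is 4 semitones, matching the major third exactly, so the quality is major.

major third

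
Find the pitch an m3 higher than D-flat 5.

Three letter names up from D: F.
Moving 3 semitones up from Db5 (the size of a minor third) reaches Fb5.

F-flat 5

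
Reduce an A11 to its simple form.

Each octave removed subtracts seven from the number: 11 − 7 = 4.
So an augmented eleventh is an octave plus an augmented fourth. The quality is unchanged.

augmented 4th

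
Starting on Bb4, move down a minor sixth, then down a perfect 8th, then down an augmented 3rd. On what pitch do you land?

Bbb2

Down a minor sixth from Bb4: D4 (8 semitones down).
Down a perfect octave from D4: D3 (12 semitones down).
Down an augmented third from D3: Bbb2 (5 semitones down).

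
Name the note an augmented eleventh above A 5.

D-sharp 7

Counting four letter names plus an octave up from A lands on D.
Moving 18 semitones up from A5 (the size of an augmented eleventh) reaches D#7.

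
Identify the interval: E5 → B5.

E to B spans five letter names (E-F-G-A-B) — that makes it a fifth of some quality.
Counting semitones, E5→B5 is 7, which is the perfect fifth.

P5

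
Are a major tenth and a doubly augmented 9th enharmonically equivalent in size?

A major tenth = 16 semitones = a doubly augmented ninth; enharmonically equal.

Yes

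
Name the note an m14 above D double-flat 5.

The fourteenth's letter: D up seven letter names plus an octave → C.
A minor fourteenth is 22 semitones; 22 semitones up from Dbb5 gives Cbb7.

C double-flat 7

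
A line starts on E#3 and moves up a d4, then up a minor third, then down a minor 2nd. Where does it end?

Up a diminished fourth from E#3: A3 (4 semitones up).
Up a minor third from A3: C4 (3 semitones up).
C4 down a minor second → B3 (1 semitone).

B3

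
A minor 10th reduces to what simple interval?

minor third

Take out an octave (7 from the number): 10 − 7 = 3.
So a minor tenth is an octave plus a minor third. The quality is unchanged.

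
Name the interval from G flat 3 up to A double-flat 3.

minor second

G to A spans two letter names (G-A) — that makes it a second of some quality.
A major second would be 2 semitones, but Gb3 to Abb3 is 1 — one semitone narrower, making it a minor second.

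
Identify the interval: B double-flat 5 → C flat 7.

B to C spans two letter names (B-C), plus an octave: a ninth.
Counting semitones, Bbb5→Cb7 is 14, which is the major ninth.
(Equivalently, a compound major second: a major second plus an octave.)

major 9th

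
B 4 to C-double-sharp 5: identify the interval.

B to C spans two letter names (B-C) — that makes it a second of some quality.
The major second is 2 semitones; here we have 3, one semitone wider: augmented.

augmented second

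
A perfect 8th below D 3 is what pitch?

For an octave the letter name doesn't change: still D, an octave down.
A perfect octave is 12 semitones; 12 semitones down from D3 gives D2.

D 2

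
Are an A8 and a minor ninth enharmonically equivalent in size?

Yes

An augmented octave spans 13 semitones, and a minor ninth also spans 13 semitones — they're enharmonic.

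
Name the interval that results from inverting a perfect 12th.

perfect fourth

First reduce the compound perfect twelfth to its simple form, a perfect fifth.
Interval numbers invert to sum to nine: 5 + 4 = 9, so a fifth inverts to a fourth.
And perfect stays perfect under inversion, so we get a perfect fourth.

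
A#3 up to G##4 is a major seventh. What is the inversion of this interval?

m2

The rule of nine gives the new number: 9 − 7 = 2, so a seventh becomes a second.
And major becomes minor under inversion, so we get a minor second.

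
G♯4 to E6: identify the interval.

G to E spans six letter names (G-A-B-C-D-E), plus an octave — that makes it a thirteenth of some quality.
At 20 semitones, G#4→E6 falls one short of a major thirteenth: minor.
(Equivalently, a compound minor sixth: a minor sixth plus an octave.)

m13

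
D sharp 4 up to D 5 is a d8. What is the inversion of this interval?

Inverted interval numbers add to nine, so an octave pairs with a unison (8 + 1 = 9).
The quality also flips — diminished becomes augmented — giving an augmented unison.

A1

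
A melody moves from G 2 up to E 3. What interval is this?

G to E spans six letter names (G-A-B-C-D-E): a sixth.
Counting semitones, G2→E3 is 9, which is the major sixth.

major sixth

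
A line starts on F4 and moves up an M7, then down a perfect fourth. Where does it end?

B4

F4 up a major seventh → E5 (11 semitones).
Down a perfect fourth from E5: B4 (5 semitones down).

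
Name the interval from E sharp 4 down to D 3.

A9

Descending from E#4 to D3 is the same interval as ascending D3 to E#4.
D to E spans two letter names (D-E), plus an octave, so the interval is some kind of ninth.
A major ninth would be 14 semitones; D3 to E#4 is 15, one semitone wider, so the interval is augmented.
(Equivalently, a compound augmented second: an augmented second plus an octave.)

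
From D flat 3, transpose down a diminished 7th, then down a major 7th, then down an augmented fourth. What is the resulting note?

C flat 1

Db3 down a diminished seventh → E2 (9 semitones).
E2 down a major seventh → F1 (11 semitones).
Down an augmented fourth from F1: Cb1 (6 semitones down).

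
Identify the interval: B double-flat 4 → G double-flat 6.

minor 13th

B to G spans six letter names (B-C-D-E-F-G), plus an octave — that makes it a thirteenth of some quality.
At 20 semitones, Bbb4→Gbb6 falls one short of a major thirteenth: minor.
(Equivalently, a compound minor sixth: a minor sixth plus an octave.)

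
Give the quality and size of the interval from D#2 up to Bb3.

diminished 13th

D to B spans six letter names (D-E-F-G-A-B), plus an octave, so the interval is some kind of thirteenth.
The major thirteenth is 21 semitones; here we have 19, two semitones narrower: diminished.
(Equivalently, a compound diminished sixth: a diminished sixth plus an octave.)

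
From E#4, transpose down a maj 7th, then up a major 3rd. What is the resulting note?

A#3

A major seventh down from E#4 is F#3.
Up a major third from F#3: A#3 (4 semitones up).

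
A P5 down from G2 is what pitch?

C2

Counting five letter names down from G lands on C.
A perfect fifth spans 7 semitones, so from G2 the target pitch is C2.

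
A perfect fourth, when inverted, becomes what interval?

perfect fifth

Inverted interval numbers add to nine, so a fourth pairs with a fifth (4 + 5 = 9).
The quality also flips — perfect stays perfect — giving a perfect fifth.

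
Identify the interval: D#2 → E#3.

major ninth

D to E spans two letter names (D-E), plus an octave, so the interval is some kind of ninth.
Counting semitones, D#2→E#3 is 14, which is the major ninth.
(Equivalently, a compound major second: a major second plus an octave.)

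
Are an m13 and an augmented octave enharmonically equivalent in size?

20 semitones (minor thirteenth) vs 13 semitones (augmented octave): not equal.

No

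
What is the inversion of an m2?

The rule of nine gives the new number: 9 − 2 = 7, so a second becomes a seventh.
And minor becomes major under inversion, so we get a major seventh.

major 7th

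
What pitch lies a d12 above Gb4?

Dbb6

Counting five letter names plus an octave up from G lands on D.
A diminished twelfth is 18 semitones; 18 semitones up from Gb4 gives Dbb6.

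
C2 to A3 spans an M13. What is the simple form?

Take out an octave (7 from the number): 13 − 7 = 6.
Quality carries through unchanged, so the simple form is a major sixth.

M6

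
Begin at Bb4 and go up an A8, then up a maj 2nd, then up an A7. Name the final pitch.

Bb4 up an augmented octave → B5 (13 semitones).
B5 up a major second → C#6 (2 semitones).
Up an augmented seventh from C#6: B##6 (12 semitones up).

B##6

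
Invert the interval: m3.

major 6th

The rule of nine gives the new number: 9 − 3 = 6, so a third becomes a sixth.
And minor becomes major under inversion, so we get a major sixth.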